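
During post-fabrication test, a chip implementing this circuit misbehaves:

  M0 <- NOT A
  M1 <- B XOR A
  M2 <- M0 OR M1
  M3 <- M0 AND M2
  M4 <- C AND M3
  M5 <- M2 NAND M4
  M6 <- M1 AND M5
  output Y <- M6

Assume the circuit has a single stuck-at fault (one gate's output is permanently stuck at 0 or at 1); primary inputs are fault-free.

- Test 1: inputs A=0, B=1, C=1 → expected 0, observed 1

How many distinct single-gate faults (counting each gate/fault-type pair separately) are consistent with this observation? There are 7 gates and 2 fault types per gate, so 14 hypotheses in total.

Fault-free: M0=1, M1=1, M2=1, M3=1, M4=1, M5=0, M6=0 → 0. Observed 1.
  M0 stuck-at-0: output 1 ✓
  M0 stuck-at-1: output 0 ✗
  M1 stuck-at-0: output 0 ✗
  M1 stuck-at-1: output 0 ✗
  M2 stuck-at-0: output 1 ✓
  M2 stuck-at-1: output 0 ✗
  M3 stuck-at-0: output 1 ✓
  M3 stuck-at-1: output 0 ✗
  M4 stuck-at-0: output 1 ✓
  M4 stuck-at-1: output 0 ✗
  M5 stuck-at-0: output 0 ✗
  M5 stuck-at-1: output 1 ✓
  M6 stuck-at-0: output 0 ✗
  M6 stuck-at-1: output 1 ✓
Consistent faults: {M0 stuck-at-0, M2 stuck-at-0, M3 stuck-at-0, M4 stuck-at-0, M5 stuck-at-1, M6 stuck-at-1} — 6 in all.

6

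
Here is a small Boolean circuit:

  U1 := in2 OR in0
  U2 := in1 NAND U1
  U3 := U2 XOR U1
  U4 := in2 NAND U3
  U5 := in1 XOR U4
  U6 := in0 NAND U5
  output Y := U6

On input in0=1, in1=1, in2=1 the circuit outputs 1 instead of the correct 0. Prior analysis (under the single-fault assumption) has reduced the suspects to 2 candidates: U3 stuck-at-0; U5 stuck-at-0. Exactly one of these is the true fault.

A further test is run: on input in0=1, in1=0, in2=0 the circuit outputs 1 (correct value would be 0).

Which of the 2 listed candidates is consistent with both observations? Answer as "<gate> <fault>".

Evaluate each candidate on input in0=1, in1=0, in2=0:
  U3 stuck-at-0: U1=1, U2=1, U3=0 [stuck-at-0], U4=1, U5=1, U6=0 → 0 — eliminated
  U5 stuck-at-0: U1=1, U2=1, U3=0, U4=1, U5=0 [stuck-at-0], U6=1 → 1 — matches
Only U5 stuck-at-0 reproduces the observed 1.

U5 stuck-at-0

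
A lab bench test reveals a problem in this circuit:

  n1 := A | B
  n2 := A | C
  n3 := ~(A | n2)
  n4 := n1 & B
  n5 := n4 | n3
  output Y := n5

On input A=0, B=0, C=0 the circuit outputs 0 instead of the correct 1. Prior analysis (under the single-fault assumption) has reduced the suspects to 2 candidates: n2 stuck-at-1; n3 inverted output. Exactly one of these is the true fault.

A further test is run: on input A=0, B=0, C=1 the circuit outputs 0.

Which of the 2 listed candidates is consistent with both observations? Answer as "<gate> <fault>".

Evaluate each candidate on input A=0, B=0, C=1:
  n2 stuck-at-1: n1=0, n2=1 [stuck-at-1], n3=0, n4=0, n5=0 → 0 — matches
  n3 inverted output: n1=0, n2=1, n3=1 [inverted output], n4=0, n5=1 → 1 — eliminated
Only n2 stuck-at-1 reproduces the observed 0.

n2 stuck-at-1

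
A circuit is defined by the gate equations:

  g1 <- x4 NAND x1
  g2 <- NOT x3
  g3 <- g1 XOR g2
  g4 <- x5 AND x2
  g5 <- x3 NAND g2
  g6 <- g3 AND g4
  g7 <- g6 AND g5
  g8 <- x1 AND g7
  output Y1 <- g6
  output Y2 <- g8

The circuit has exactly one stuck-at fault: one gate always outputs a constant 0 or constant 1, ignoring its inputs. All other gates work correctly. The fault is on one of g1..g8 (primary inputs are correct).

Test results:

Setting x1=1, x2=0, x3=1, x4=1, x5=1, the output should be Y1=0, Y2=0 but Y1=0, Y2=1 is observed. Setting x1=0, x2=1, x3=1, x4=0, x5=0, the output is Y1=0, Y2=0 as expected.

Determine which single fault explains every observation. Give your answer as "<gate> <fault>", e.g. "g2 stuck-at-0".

g7 stuck-at-1

Fault-free values for test 1 (x1=1, x2=0, x3=1, x4=1, x5=1): g1=0, g2=0, g3=0, g4=0, g5=1, g6=0, g7=0, g8=0, giving Y1=0, Y2=0. Observed Y1=0, Y2=1.
Test 1: faults giving observed Y1=0, Y2=1 are {g7 stuck-at-1, g8 stuck-at-1}.
Test 2 (x1=0, x2=1, x3=1, x4=0, x5=0): fault-free g1=1, g2=0, g3=1, g4=0, g5=1, g6=0, g7=0, g8=0 → Y1=0, Y2=0; observed Y1=0, Y2=0. Eliminates g8 stuck-at-1.
Only g7 stuck-at-1 is consistent with every test.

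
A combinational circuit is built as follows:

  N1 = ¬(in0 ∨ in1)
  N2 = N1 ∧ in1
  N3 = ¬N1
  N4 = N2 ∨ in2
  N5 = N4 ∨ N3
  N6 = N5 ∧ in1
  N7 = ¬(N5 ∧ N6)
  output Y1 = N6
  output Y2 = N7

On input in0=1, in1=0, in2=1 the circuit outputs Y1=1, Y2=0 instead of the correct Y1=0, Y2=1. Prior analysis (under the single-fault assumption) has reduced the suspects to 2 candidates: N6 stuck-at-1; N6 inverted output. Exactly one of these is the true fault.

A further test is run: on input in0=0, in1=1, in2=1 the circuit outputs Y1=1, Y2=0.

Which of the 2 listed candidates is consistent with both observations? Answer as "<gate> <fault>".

N6 stuck-at-1

Evaluate each candidate on input in0=0, in1=1, in2=1:
  N6 stuck-at-1: N1=0, N2=0, N3=1, N4=1, N5=1, N6=1 [stuck-at-1], N7=0 → Y1=1, Y2=0 — matches
  N6 inverted output: N1=0, N2=0, N3=1, N4=1, N5=1, N6=0 [inverted output], N7=1 → Y1=0, Y2=1 — eliminated
Only N6 stuck-at-1 reproduces the observed Y1=1, Y2=0.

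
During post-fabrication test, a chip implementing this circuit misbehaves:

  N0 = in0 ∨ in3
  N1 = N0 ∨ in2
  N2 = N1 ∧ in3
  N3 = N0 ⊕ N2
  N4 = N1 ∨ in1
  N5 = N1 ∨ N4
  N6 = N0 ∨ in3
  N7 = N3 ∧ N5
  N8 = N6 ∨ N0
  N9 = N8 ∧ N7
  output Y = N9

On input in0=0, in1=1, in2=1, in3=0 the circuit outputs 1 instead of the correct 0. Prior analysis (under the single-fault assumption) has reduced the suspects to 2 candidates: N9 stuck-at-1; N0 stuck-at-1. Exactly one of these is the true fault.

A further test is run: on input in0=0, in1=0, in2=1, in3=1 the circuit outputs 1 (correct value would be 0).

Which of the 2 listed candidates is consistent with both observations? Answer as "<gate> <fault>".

N9 stuck-at-1

Evaluate each candidate on input in0=0, in1=0, in2=1, in3=1:
  N9 stuck-at-1: N0=1, N1=1, N2=1, N3=0, N4=1, N5=1, N6=1, N7=0, N8=1, N9=1 [stuck-at-1] → 1 — matches
  N0 stuck-at-1: N0=1 [stuck-at-1], N1=1, N2=1, N3=0, N4=1, N5=1, N6=1, N7=0, N8=1, N9=0 → 0 — eliminated
Only N9 stuck-at-1 reproduces the observed 1.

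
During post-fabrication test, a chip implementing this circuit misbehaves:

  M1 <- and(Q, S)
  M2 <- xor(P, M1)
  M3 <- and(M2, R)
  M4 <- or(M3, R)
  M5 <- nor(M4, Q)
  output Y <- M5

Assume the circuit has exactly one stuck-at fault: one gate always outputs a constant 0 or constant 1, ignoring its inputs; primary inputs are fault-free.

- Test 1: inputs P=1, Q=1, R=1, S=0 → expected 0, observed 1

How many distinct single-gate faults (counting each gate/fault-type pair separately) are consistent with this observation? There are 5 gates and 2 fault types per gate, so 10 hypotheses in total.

Fault-free: M1=0, M2=1, M3=1, M4=1, M5=0 → 0. Observed 1.
  M1 stuck-at-0: output 0 ✗
  M1 stuck-at-1: output 0 ✗
  M2 stuck-at-0: output 0 ✗
  M2 stuck-at-1: output 0 ✗
  M3 stuck-at-0: output 0 ✗
  M3 stuck-at-1: output 0 ✗
  M4 stuck-at-0: output 0 ✗
  M4 stuck-at-1: output 0 ✗
  M5 stuck-at-0: output 0 ✗
  M5 stuck-at-1: output 1 ✓
Consistent faults: {M5 stuck-at-1} — 1 in all.

1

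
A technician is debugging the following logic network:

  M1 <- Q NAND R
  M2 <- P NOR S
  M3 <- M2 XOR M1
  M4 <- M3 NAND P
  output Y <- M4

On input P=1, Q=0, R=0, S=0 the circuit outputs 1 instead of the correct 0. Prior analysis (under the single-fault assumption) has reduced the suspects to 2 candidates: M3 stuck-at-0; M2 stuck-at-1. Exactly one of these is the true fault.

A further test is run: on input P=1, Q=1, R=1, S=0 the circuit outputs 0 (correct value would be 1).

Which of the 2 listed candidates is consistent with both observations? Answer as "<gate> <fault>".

M2 stuck-at-1

Evaluate each candidate on input P=1, Q=1, R=1, S=0:
  M3 stuck-at-0: M1=0, M2=0, M3=0 [stuck-at-0], M4=1 → 1 — eliminated
  M2 stuck-at-1: M1=0, M2=1 [stuck-at-1], M3=1, M4=0 → 0 — matches
Only M2 stuck-at-1 reproduces the observed 0.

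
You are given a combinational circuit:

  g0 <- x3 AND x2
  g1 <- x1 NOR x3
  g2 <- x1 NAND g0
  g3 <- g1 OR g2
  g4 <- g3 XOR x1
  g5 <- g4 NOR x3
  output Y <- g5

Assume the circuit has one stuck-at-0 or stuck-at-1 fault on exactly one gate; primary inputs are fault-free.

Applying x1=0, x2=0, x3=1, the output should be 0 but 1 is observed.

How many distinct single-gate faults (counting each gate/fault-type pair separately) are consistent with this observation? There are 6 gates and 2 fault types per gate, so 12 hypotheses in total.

1

Fault-free: g0=0, g1=0, g2=1, g3=1, g4=1, g5=0 → 0. Observed 1.
  g0 stuck-at-0: output 0 ✗
  g0 stuck-at-1: output 0 ✗
  g1 stuck-at-0: output 0 ✗
  g1 stuck-at-1: output 0 ✗
  g2 stuck-at-0: output 0 ✗
  g2 stuck-at-1: output 0 ✗
  g3 stuck-at-0: output 0 ✗
  g3 stuck-at-1: output 0 ✗
  g4 stuck-at-0: output 0 ✗
  g4 stuck-at-1: output 0 ✗
  g5 stuck-at-0: output 0 ✗
  g5 stuck-at-1: output 1 ✓
Consistent faults: {g5 stuck-at-1} — 1 in all.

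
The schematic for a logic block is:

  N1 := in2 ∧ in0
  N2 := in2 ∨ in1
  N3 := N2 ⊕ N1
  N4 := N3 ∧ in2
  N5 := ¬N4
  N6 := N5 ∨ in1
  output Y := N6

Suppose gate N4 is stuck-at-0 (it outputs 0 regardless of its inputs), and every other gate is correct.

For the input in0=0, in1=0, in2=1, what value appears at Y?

1

Propagate with N4 forced: N1=0, N2=1, N3=1, N4=0 [stuck-at-0], N5=1, N6=1.
So Y = 1. (Without the fault it would be 0.)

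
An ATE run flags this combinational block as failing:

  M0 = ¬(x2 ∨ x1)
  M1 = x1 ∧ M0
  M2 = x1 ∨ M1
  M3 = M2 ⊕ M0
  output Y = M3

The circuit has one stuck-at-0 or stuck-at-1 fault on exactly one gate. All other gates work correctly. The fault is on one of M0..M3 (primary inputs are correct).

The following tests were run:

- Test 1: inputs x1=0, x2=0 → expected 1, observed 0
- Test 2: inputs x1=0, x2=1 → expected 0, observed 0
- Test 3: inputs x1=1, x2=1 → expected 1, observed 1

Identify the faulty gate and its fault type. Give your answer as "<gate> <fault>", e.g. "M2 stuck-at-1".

Fault-free values for test 1 (x1=0, x2=0): M0=1, M1=0, M2=0, M3=1, giving Y=1. Observed 0.
Test 1: faults giving observed 0 are {M0 stuck-at-0, M1 stuck-at-1, M2 stuck-at-1, M3 stuck-at-0}.
Test 2 (x1=0, x2=1): fault-free M0=0, M1=0, M2=0, M3=0 → 0; observed 0. Eliminates M1 stuck-at-1, M2 stuck-at-1.
Test 3 (x1=1, x2=1): fault-free M0=0, M1=0, M2=1, M3=1 → 1; observed 1. Eliminates M3 stuck-at-0.
Only M0 stuck-at-0 is consistent with every test.

M0 stuck-at-0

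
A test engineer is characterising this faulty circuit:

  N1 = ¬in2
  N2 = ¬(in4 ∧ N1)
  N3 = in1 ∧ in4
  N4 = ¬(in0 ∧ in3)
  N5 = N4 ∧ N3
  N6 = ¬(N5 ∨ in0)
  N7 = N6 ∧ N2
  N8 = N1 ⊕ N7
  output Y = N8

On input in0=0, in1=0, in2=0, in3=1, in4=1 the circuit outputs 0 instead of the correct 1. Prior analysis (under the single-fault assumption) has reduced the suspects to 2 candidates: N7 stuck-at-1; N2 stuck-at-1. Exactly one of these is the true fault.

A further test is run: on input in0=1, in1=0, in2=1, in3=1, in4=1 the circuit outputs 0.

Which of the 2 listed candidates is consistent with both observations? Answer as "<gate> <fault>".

N2 stuck-at-1

Evaluate each candidate on input in0=1, in1=0, in2=1, in3=1, in4=1:
  N7 stuck-at-1: N1=0, N2=1, N3=0, N4=0, N5=0, N6=0, N7=1 [stuck-at-1], N8=1 → 1 — eliminated
  N2 stuck-at-1: N1=0, N2=1 [stuck-at-1], N3=0, N4=0, N5=0, N6=0, N7=0, N8=0 → 0 — matches
Only N2 stuck-at-1 reproduces the observed 0.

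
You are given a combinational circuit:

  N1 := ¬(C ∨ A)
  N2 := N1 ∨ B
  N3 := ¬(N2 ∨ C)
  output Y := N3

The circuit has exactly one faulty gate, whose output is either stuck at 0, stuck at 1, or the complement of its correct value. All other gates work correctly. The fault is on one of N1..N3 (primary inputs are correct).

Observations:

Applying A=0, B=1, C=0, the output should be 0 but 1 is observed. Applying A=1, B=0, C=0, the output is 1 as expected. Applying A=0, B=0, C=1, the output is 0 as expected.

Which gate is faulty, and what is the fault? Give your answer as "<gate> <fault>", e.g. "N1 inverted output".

Fault-free values for test 1 (A=0, B=1, C=0): N1=1, N2=1, N3=0, giving Y=0. Observed 1.
Test 1: faults giving observed 1 are {N2 stuck-at-0, N2 inverted output, N3 stuck-at-1, N3 inverted output}.
Test 2 (A=1, B=0, C=0): fault-free N1=0, N2=0, N3=1 → 1; observed 1. Eliminates N2 inverted output, N3 inverted output.
Test 3 (A=0, B=0, C=1): fault-free N1=0, N2=0, N3=0 → 0; observed 0. Eliminates N3 stuck-at-1.
Only N2 stuck-at-0 is consistent with every test.

N2 stuck-at-0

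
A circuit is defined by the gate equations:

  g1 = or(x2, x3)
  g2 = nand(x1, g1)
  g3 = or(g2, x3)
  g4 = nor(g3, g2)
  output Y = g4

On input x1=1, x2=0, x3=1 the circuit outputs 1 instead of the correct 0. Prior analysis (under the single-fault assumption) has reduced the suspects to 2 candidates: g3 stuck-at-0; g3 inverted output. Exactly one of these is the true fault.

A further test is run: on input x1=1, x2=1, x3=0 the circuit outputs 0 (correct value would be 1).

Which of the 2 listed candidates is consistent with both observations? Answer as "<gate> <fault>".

Evaluate each candidate on input x1=1, x2=1, x3=0:
  g3 stuck-at-0: g1=1, g2=0, g3=0 [stuck-at-0], g4=1 → 1 — eliminated
  g3 inverted output: g1=1, g2=0, g3=1 [inverted output], g4=0 → 0 — matches
Only g3 inverted output reproduces the observed 0.

g3 inverted output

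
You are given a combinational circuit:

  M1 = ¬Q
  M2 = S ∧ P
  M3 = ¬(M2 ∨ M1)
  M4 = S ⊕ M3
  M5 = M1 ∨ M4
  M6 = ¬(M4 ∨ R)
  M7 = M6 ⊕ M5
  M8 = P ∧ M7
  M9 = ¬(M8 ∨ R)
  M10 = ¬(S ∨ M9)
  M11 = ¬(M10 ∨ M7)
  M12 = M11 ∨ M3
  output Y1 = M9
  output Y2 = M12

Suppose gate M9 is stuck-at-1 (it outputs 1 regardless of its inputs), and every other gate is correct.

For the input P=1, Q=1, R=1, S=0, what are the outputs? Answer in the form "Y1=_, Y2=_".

Y1=1, Y2=1

Propagate with M9 forced: M1=0, M2=0, M3=1, M4=1, M5=1, M6=0, M7=1, M8=1, M9=1 [stuck-at-1], M10=0, M11=0, M12=1.
So the outputs are Y1=1, Y2=1. (Without the fault they would be Y1=0, Y2=1.)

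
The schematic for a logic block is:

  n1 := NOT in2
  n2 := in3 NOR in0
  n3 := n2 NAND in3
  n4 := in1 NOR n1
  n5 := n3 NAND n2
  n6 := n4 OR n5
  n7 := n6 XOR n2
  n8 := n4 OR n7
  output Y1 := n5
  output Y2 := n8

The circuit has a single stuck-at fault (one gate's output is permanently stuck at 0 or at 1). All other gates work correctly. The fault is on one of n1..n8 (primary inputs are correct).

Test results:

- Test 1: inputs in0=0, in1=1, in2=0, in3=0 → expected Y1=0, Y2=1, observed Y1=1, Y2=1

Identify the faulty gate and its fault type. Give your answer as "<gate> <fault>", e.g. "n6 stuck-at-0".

Fault-free values for test 1 (in0=0, in1=1, in2=0, in3=0): n1=1, n2=1, n3=1, n4=0, n5=0, n6=0, n7=1, n8=1, giving Y1=0, Y2=1. Observed Y1=1, Y2=1.
Test 1: faults giving observed Y1=1, Y2=1 are {n2 stuck-at-0}.
Only n2 stuck-at-0 is consistent with every test.

n2 stuck-at-0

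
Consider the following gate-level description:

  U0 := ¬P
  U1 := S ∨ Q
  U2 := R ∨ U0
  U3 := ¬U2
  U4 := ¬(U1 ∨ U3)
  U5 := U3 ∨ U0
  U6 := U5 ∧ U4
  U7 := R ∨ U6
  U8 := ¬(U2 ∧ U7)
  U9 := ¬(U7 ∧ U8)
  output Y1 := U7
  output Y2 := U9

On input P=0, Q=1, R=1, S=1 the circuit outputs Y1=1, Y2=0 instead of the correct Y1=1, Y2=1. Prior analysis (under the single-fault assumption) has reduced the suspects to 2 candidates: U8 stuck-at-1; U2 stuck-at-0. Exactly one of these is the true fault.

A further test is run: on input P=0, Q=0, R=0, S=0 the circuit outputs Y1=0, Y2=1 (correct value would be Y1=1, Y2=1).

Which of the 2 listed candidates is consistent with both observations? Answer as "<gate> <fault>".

U2 stuck-at-0

Evaluate each candidate on input P=0, Q=0, R=0, S=0:
  U8 stuck-at-1: U0=1, U1=0, U2=1, U3=0, U4=1, U5=1, U6=1, U7=1, U8=1 [stuck-at-1], U9=0 → Y1=1, Y2=0 — eliminated
  U2 stuck-at-0: U0=1, U1=0, U2=0 [stuck-at-0], U3=1, U4=0, U5=1, U6=0, U7=0, U8=1, U9=1 → Y1=0, Y2=1 — matches
Only U2 stuck-at-0 reproduces the observed Y1=0, Y2=1.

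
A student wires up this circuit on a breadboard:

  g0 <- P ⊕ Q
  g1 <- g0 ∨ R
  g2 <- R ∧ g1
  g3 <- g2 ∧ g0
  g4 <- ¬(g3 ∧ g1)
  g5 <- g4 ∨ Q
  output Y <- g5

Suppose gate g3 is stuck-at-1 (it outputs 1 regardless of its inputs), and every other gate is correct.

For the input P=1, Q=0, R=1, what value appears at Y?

Propagate with g3 forced: g0=1, g1=1, g2=1, g3=1 [stuck-at-1], g4=0, g5=0.
So Y = 0. (Same as the fault-free value — the fault is masked on this input.)

0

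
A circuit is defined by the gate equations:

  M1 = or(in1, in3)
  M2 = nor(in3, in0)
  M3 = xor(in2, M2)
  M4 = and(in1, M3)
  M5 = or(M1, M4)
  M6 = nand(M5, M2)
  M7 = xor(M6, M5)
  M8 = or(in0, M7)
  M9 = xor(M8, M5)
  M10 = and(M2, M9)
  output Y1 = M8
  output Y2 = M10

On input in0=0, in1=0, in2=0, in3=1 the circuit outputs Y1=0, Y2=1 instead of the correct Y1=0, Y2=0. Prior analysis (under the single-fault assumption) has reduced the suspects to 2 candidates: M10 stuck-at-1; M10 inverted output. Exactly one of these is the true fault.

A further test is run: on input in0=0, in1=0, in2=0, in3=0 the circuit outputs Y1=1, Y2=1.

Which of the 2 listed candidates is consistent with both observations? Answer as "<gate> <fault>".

M10 stuck-at-1

Evaluate each candidate on input in0=0, in1=0, in2=0, in3=0:
  M10 stuck-at-1: M1=0, M2=1, M3=1, M4=0, M5=0, M6=1, M7=1, M8=1, M9=1, M10=1 [stuck-at-1] → Y1=1, Y2=1 — matches
  M10 inverted output: M1=0, M2=1, M3=1, M4=0, M5=0, M6=1, M7=1, M8=1, M9=1, M10=0 [inverted output] → Y1=1, Y2=0 — eliminated
Only M10 stuck-at-1 reproduces the observed Y1=1, Y2=1.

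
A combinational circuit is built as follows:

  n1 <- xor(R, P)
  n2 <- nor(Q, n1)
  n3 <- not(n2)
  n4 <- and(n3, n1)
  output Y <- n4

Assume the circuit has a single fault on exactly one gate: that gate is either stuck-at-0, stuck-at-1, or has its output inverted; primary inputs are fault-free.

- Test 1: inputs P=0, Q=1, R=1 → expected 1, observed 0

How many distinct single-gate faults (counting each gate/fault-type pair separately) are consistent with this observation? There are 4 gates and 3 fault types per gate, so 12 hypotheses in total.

8

Fault-free: n1=1, n2=0, n3=1, n4=1 → 1. Observed 0.
  n1 stuck-at-0: output 0 ✓
  n1 stuck-at-1: output 1 ✗
  n1 inverted output: output 0 ✓
  n2 stuck-at-0: output 1 ✗
  n2 stuck-at-1: output 0 ✓
  n2 inverted output: output 0 ✓
  n3 stuck-at-0: output 0 ✓
  n3 stuck-at-1: output 1 ✗
  n3 inverted output: output 0 ✓
  n4 stuck-at-0: output 0 ✓
  n4 stuck-at-1: output 1 ✗
  n4 inverted output: output 0 ✓
Consistent faults: {n1 stuck-at-0, n1 inverted output, n2 stuck-at-1, n2 inverted output, n3 stuck-at-0, n3 inverted output, n4 stuck-at-0, n4 inverted output} — 8 in all.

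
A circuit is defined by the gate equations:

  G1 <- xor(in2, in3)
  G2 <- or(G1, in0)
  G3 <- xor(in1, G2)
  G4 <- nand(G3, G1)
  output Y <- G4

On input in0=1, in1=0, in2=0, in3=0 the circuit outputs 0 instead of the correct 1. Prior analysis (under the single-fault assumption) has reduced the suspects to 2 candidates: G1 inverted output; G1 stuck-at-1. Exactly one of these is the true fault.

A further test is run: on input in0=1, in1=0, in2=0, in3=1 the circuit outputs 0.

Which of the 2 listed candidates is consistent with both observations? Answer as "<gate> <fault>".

G1 stuck-at-1

Evaluate each candidate on input in0=1, in1=0, in2=0, in3=1:
  G1 inverted output: G1=0 [inverted output], G2=1, G3=1, G4=1 → 1 — eliminated
  G1 stuck-at-1: G1=1 [stuck-at-1], G2=1, G3=1, G4=0 → 0 — matches
Only G1 stuck-at-1 reproduces the observed 0.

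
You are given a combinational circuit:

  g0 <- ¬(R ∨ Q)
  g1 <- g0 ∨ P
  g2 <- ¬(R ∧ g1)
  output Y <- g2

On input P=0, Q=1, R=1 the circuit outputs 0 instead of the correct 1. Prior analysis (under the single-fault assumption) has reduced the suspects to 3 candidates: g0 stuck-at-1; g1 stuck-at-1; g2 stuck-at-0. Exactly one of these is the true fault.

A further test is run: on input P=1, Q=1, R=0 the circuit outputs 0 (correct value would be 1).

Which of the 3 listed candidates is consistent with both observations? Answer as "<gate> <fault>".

Evaluate each candidate on input P=1, Q=1, R=0:
  g0 stuck-at-1: g0=1 [stuck-at-1], g1=1, g2=1 → 1 — eliminated
  g1 stuck-at-1: g0=0, g1=1 [stuck-at-1], g2=1 → 1 — eliminated
  g2 stuck-at-0: g0=0, g1=1, g2=0 [stuck-at-0] → 0 — matches
Only g2 stuck-at-0 reproduces the observed 0.

g2 stuck-at-0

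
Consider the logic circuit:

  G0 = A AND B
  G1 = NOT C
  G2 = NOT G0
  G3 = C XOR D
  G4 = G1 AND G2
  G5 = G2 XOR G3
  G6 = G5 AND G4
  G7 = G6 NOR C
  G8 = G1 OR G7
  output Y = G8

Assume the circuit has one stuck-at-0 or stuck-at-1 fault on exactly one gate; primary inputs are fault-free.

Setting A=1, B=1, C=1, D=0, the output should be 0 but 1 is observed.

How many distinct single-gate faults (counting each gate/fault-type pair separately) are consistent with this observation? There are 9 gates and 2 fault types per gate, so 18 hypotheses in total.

3

Fault-free: G0=1, G1=0, G2=0, G3=1, G4=0, G5=1, G6=0, G7=0, G8=0 → 0. Observed 1.
  G0: none of the 2 fault types match ✗
  G1: stuck-at-1 ✓; others ✗
  G2: none of the 2 fault types match ✗
  G3: none of the 2 fault types match ✗
  G4: none of the 2 fault types match ✗
  G5: none of the 2 fault types match ✗
  G6: none of the 2 fault types match ✗
  G7: stuck-at-1 ✓; others ✗
  G8: stuck-at-1 ✓; others ✗
Consistent faults: {G1 stuck-at-1, G7 stuck-at-1, G8 stuck-at-1} — 3 in all.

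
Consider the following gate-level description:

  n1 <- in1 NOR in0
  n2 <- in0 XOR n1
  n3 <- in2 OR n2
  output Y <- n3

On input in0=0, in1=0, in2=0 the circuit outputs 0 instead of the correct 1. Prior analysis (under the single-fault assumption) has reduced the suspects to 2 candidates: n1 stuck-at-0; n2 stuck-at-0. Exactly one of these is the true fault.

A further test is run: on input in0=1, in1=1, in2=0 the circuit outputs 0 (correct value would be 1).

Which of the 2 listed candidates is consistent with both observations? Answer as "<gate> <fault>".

n2 stuck-at-0

Evaluate each candidate on input in0=1, in1=1, in2=0:
  n1 stuck-at-0: n1=0 [stuck-at-0], n2=1, n3=1 → 1 — eliminated
  n2 stuck-at-0: n1=0, n2=0 [stuck-at-0], n3=0 → 0 — matches
Only n2 stuck-at-0 reproduces the observed 0.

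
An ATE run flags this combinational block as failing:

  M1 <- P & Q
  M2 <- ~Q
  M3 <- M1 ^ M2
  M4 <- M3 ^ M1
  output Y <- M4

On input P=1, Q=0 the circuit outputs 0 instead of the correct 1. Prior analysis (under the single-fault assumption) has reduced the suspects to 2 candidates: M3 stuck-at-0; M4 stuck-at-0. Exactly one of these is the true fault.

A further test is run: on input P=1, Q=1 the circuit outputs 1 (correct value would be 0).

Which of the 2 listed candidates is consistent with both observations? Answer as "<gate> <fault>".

M3 stuck-at-0

Evaluate each candidate on input P=1, Q=1:
  M3 stuck-at-0: M1=1, M2=0, M3=0 [stuck-at-0], M4=1 → 1 — matches
  M4 stuck-at-0: M1=1, M2=0, M3=1, M4=0 [stuck-at-0] → 0 — eliminated
Only M3 stuck-at-0 reproduces the observed 1.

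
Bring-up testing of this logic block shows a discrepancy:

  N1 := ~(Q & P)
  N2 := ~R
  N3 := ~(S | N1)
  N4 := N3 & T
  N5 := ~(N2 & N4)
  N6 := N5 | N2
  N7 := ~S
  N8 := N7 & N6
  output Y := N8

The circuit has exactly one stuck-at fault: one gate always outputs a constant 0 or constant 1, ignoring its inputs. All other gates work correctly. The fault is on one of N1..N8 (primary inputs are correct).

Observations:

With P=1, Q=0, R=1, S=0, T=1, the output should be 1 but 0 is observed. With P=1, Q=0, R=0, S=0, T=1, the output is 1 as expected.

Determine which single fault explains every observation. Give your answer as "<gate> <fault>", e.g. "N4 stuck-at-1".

Fault-free values for test 1 (P=1, Q=0, R=1, S=0, T=1): N1=1, N2=0, N3=0, N4=0, N5=1, N6=1, N7=1, N8=1, giving Y=1. Observed 0.
Test 1: faults giving observed 0 are {N5 stuck-at-0, N6 stuck-at-0, N7 stuck-at-0, N8 stuck-at-0}.
Test 2 (P=1, Q=0, R=0, S=0, T=1): fault-free N1=1, N2=1, N3=0, N4=0, N5=1, N6=1, N7=1, N8=1 → 1; observed 1. Eliminates N6 stuck-at-0, N7 stuck-at-0, N8 stuck-at-0.
Only N5 stuck-at-0 is consistent with every test.

N5 stuck-at-0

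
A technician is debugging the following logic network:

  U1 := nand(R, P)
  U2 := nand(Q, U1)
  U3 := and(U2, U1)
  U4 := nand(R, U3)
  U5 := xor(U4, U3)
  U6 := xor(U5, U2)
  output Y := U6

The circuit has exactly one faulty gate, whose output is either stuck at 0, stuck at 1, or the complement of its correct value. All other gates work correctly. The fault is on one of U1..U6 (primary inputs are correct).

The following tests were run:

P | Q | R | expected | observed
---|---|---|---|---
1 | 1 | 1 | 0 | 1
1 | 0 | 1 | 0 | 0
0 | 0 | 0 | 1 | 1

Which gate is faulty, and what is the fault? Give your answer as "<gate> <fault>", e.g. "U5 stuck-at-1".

Fault-free values for test 1 (P=1, Q=1, R=1): U1=0, U2=1, U3=0, U4=1, U5=1, U6=0, giving Y=0. Observed 1.
Test 1: faults giving observed 1 are {U1 stuck-at-1, U1 inverted output, U2 stuck-at-0, U2 inverted output, U4 stuck-at-0, U4 inverted output, U5 stuck-at-0, U5 inverted output, U6 stuck-at-1, U6 inverted output}.
Test 2 (P=1, Q=0, R=1): fault-free U1=0, U2=1, U3=0, U4=1, U5=1, U6=0 → 0; observed 0. Eliminates U2 stuck-at-0, U2 inverted output, U4 stuck-at-0, U4 inverted output, U5 stuck-at-0, U5 inverted output, U6 stuck-at-1, U6 inverted output.
Test 3 (P=0, Q=0, R=0): fault-free U1=1, U2=1, U3=1, U4=1, U5=0, U6=1 → 1; observed 1. Eliminates U1 inverted output.
Only U1 stuck-at-1 is consistent with every test.

U1 stuck-at-1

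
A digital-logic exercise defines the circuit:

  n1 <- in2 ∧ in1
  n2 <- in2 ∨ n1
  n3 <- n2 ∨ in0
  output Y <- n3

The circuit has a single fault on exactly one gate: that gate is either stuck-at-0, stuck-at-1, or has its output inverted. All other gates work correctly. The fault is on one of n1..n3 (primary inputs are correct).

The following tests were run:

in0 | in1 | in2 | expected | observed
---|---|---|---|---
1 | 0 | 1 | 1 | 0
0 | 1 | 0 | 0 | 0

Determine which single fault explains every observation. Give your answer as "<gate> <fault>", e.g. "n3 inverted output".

Fault-free values for test 1 (in0=1, in1=0, in2=1): n1=0, n2=1, n3=1, giving Y=1. Observed 0.
Test 1: faults giving observed 0 are {n3 stuck-at-0, n3 inverted output}.
Test 2 (in0=0, in1=1, in2=0): fault-free n1=0, n2=0, n3=0 → 0; observed 0. Eliminates n3 inverted output.
Only n3 stuck-at-0 is consistent with every test.

n3 stuck-at-0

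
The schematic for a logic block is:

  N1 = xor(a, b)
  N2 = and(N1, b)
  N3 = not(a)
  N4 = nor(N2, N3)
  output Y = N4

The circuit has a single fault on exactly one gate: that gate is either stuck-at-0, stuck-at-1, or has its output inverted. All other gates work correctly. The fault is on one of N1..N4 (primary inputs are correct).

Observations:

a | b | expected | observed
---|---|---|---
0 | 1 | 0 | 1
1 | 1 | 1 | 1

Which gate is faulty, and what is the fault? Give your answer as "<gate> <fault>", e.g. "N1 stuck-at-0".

N4 stuck-at-1

Fault-free values for test 1 (a=0, b=1): N1=1, N2=1, N3=1, N4=0, giving Y=0. Observed 1.
Test 1: faults giving observed 1 are {N4 stuck-at-1, N4 inverted output}.
Test 2 (a=1, b=1): fault-free N1=0, N2=0, N3=0, N4=1 → 1; observed 1. Eliminates N4 inverted output.
Only N4 stuck-at-1 is consistent with every test.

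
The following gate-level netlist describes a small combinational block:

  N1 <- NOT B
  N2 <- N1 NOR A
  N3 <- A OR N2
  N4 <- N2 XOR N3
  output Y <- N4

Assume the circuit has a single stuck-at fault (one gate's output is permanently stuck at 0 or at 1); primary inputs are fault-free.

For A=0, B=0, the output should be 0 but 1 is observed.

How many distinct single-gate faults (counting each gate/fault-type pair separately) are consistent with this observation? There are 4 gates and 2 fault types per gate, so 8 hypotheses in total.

Fault-free: N1=1, N2=0, N3=0, N4=0 → 0. Observed 1.
  N1 stuck-at-0: output 0 ✗
  N1 stuck-at-1: output 0 ✗
  N2 stuck-at-0: output 0 ✗
  N2 stuck-at-1: output 0 ✗
  N3 stuck-at-0: output 0 ✗
  N3 stuck-at-1: output 1 ✓
  N4 stuck-at-0: output 0 ✗
  N4 stuck-at-1: output 1 ✓
Consistent faults: {N3 stuck-at-1, N4 stuck-at-1} — 2 in all.

2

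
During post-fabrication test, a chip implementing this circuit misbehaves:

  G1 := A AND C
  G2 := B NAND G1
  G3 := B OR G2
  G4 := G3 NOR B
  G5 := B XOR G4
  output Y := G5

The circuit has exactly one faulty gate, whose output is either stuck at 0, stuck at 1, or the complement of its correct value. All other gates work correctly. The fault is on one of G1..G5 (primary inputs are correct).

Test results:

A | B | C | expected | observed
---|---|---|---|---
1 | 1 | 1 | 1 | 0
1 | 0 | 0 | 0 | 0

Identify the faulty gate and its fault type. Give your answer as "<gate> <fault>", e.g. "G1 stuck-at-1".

Fault-free values for test 1 (A=1, B=1, C=1): G1=1, G2=0, G3=1, G4=0, G5=1, giving Y=1. Observed 0.
Test 1: faults giving observed 0 are {G4 stuck-at-1, G4 inverted output, G5 stuck-at-0, G5 inverted output}.
Test 2 (A=1, B=0, C=0): fault-free G1=0, G2=1, G3=1, G4=0, G5=0 → 0; observed 0. Eliminates G4 stuck-at-1, G4 inverted output, G5 inverted output.
Only G5 stuck-at-0 is consistent with every test.

G5 stuck-at-0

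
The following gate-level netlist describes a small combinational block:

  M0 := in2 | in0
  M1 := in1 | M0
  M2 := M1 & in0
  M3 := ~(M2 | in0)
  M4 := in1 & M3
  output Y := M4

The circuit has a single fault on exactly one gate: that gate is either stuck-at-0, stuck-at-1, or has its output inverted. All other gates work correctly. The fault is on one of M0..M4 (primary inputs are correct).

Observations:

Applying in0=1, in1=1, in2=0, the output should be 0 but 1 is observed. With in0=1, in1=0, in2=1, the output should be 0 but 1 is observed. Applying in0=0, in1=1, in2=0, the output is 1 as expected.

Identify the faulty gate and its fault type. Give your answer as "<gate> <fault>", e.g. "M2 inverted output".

M4 stuck-at-1

Fault-free values for test 1 (in0=1, in1=1, in2=0): M0=1, M1=1, M2=1, M3=0, M4=0, giving Y=0. Observed 1.
Test 1: faults giving observed 1 are {M3 stuck-at-1, M3 inverted output, M4 stuck-at-1, M4 inverted output}.
Test 2 (in0=1, in1=0, in2=1): fault-free M0=1, M1=1, M2=1, M3=0, M4=0 → 0; observed 1. Eliminates M3 stuck-at-1, M3 inverted output.
Test 3 (in0=0, in1=1, in2=0): fault-free M0=0, M1=1, M2=0, M3=1, M4=1 → 1; observed 1. Eliminates M4 inverted output.
Only M4 stuck-at-1 is consistent with every test.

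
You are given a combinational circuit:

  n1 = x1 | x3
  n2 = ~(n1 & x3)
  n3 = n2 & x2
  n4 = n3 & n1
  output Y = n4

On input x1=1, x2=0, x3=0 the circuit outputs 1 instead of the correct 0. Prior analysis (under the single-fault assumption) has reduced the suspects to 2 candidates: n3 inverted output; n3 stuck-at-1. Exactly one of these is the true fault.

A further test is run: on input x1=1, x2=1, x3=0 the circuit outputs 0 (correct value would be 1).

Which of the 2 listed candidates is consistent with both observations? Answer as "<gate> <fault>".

n3 inverted output

Evaluate each candidate on input x1=1, x2=1, x3=0:
  n3 inverted output: n1=1, n2=1, n3=0 [inverted output], n4=0 → 0 — matches
  n3 stuck-at-1: n1=1, n2=1, n3=1 [stuck-at-1], n4=1 → 1 — eliminated
Only n3 inverted output reproduces the observed 0.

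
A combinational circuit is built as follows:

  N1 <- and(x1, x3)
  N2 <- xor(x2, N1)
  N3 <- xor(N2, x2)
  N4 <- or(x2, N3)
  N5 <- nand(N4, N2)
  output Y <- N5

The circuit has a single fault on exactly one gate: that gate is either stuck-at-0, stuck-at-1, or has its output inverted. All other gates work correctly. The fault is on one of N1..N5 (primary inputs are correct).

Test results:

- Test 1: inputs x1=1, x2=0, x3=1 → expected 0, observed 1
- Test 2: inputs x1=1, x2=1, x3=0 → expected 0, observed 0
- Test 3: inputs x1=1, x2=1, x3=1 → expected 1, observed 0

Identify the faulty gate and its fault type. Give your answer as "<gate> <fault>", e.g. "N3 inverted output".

N1 stuck-at-0

Fault-free values for test 1 (x1=1, x2=0, x3=1): N1=1, N2=1, N3=1, N4=1, N5=0, giving Y=0. Observed 1.
Test 1: faults giving observed 1 are {N1 stuck-at-0, N1 inverted output, N2 stuck-at-0, N2 inverted output, N3 stuck-at-0, N3 inverted output, N4 stuck-at-0, N4 inverted output, N5 stuck-at-1, N5 inverted output}.
Test 2 (x1=1, x2=1, x3=0): fault-free N1=0, N2=1, N3=0, N4=1, N5=0 → 0; observed 0. Eliminates N1 inverted output, N2 stuck-at-0, N2 inverted output, N4 stuck-at-0, N4 inverted output, N5 stuck-at-1, N5 inverted output.
Test 3 (x1=1, x2=1, x3=1): fault-free N1=1, N2=0, N3=1, N4=1, N5=1 → 1; observed 0. Eliminates N3 stuck-at-0, N3 inverted output.
Only N1 stuck-at-0 is consistent with every test.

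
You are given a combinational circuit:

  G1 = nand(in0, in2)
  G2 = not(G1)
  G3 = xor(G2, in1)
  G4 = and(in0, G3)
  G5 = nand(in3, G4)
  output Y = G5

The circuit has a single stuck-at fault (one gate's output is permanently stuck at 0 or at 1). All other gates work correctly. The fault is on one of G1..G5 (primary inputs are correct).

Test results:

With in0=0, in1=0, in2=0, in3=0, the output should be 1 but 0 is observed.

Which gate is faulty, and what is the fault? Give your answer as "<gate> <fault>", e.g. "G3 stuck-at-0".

G5 stuck-at-0

Fault-free values for test 1 (in0=0, in1=0, in2=0, in3=0): G1=1, G2=0, G3=0, G4=0, G5=1, giving Y=1. Observed 0.
Test 1: faults giving observed 0 are {G5 stuck-at-0}.
Only G5 stuck-at-0 is consistent with every test.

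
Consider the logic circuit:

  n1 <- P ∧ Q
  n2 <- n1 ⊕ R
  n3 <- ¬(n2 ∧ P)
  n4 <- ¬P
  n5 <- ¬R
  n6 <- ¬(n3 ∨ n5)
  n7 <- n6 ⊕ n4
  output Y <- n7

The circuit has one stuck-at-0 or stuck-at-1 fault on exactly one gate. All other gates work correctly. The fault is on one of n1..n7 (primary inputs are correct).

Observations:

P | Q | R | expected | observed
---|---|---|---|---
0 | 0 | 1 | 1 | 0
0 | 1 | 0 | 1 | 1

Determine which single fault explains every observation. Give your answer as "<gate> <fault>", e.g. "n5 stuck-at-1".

Fault-free values for test 1 (P=0, Q=0, R=1): n1=0, n2=1, n3=1, n4=1, n5=0, n6=0, n7=1, giving Y=1. Observed 0.
Test 1: faults giving observed 0 are {n3 stuck-at-0, n4 stuck-at-0, n6 stuck-at-1, n7 stuck-at-0}.
Test 2 (P=0, Q=1, R=0): fault-free n1=0, n2=0, n3=1, n4=1, n5=1, n6=0, n7=1 → 1; observed 1. Eliminates n4 stuck-at-0, n6 stuck-at-1, n7 stuck-at-0.
Only n3 stuck-at-0 is consistent with every test.

n3 stuck-at-0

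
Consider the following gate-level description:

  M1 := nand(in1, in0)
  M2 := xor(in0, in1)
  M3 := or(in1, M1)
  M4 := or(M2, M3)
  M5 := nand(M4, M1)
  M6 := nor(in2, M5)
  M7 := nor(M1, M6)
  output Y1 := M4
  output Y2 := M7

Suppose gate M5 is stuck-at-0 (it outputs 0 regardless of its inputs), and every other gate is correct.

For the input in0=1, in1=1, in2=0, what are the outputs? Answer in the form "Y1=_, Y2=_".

Propagate with M5 forced: M1=0, M2=0, M3=1, M4=1, M5=0 [stuck-at-0], M6=1, M7=0.
So the outputs are Y1=1, Y2=0. (Without the fault they would be Y1=1, Y2=1.)

Y1=1, Y2=0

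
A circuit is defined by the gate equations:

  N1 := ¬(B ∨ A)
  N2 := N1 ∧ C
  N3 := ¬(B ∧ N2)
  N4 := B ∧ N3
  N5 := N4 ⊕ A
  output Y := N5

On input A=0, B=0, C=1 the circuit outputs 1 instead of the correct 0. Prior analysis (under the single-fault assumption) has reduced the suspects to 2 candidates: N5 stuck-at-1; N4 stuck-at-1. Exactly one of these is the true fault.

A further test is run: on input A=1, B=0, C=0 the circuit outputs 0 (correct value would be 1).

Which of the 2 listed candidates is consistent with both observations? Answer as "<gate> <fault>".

Evaluate each candidate on input A=1, B=0, C=0:
  N5 stuck-at-1: N1=0, N2=0, N3=1, N4=0, N5=1 [stuck-at-1] → 1 — eliminated
  N4 stuck-at-1: N1=0, N2=0, N3=1, N4=1 [stuck-at-1], N5=0 → 0 — matches
Only N4 stuck-at-1 reproduces the observed 0.

N4 stuck-at-1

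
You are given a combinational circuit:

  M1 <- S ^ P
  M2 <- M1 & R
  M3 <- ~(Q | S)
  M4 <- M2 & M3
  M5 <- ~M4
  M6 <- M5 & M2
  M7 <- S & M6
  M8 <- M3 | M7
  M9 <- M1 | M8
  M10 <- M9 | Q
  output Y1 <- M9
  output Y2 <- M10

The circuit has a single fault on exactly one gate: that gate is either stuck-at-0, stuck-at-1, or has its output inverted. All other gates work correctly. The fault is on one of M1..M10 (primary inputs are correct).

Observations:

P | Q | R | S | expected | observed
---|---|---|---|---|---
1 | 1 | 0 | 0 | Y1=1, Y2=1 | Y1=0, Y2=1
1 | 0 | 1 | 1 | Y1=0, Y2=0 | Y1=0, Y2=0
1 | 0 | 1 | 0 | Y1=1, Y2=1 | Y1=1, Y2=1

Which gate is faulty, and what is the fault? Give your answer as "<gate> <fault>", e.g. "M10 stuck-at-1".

M1 stuck-at-0

Fault-free values for test 1 (P=1, Q=1, R=0, S=0): M1=1, M2=0, M3=0, M4=0, M5=1, M6=0, M7=0, M8=0, M9=1, M10=1, giving Y1=1, Y2=1. Observed Y1=0, Y2=1.
Test 1: faults giving observed Y1=0, Y2=1 are {M1 stuck-at-0, M1 inverted output, M9 stuck-at-0, M9 inverted output}.
Test 2 (P=1, Q=0, R=1, S=1): fault-free M1=0, M2=0, M3=0, M4=0, M5=1, M6=0, M7=0, M8=0, M9=0, M10=0 → Y1=0, Y2=0; observed Y1=0, Y2=0. Eliminates M1 inverted output, M9 inverted output.
Test 3 (P=1, Q=0, R=1, S=0): fault-free M1=1, M2=1, M3=1, M4=1, M5=0, M6=0, M7=0, M8=1, M9=1, M10=1 → Y1=1, Y2=1; observed Y1=1, Y2=1. Eliminates M9 stuck-at-0.
Only M1 stuck-at-0 is consistent with every test.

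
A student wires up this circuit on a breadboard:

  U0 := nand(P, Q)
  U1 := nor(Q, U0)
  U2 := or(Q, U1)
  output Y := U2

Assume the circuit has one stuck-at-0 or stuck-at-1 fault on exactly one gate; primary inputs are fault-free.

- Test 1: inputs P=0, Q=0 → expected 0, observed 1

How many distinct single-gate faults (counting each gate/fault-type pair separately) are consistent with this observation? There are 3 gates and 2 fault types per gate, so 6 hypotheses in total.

3

Fault-free: U0=1, U1=0, U2=0 → 0. Observed 1.
  U0 stuck-at-0: output 1 ✓
  U0 stuck-at-1: output 0 ✗
  U1 stuck-at-0: output 0 ✗
  U1 stuck-at-1: output 1 ✓
  U2 stuck-at-0: output 0 ✗
  U2 stuck-at-1: output 1 ✓
Consistent faults: {U0 stuck-at-0, U1 stuck-at-1, U2 stuck-at-1} — 3 in all.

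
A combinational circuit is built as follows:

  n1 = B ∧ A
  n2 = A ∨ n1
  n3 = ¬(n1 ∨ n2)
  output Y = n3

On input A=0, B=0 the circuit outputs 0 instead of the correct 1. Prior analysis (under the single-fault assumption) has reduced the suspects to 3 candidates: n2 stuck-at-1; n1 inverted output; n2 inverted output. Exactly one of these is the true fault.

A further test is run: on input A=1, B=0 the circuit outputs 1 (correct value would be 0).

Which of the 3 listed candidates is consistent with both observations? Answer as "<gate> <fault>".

n2 inverted output

Evaluate each candidate on input A=1, B=0:
  n2 stuck-at-1: n1=0, n2=1 [stuck-at-1], n3=0 → 0 — eliminated
  n1 inverted output: n1=1 [inverted output], n2=1, n3=0 → 0 — eliminated
  n2 inverted output: n1=0, n2=0 [inverted output], n3=1 → 1 — matches
Only n2 inverted output reproduces the observed 1.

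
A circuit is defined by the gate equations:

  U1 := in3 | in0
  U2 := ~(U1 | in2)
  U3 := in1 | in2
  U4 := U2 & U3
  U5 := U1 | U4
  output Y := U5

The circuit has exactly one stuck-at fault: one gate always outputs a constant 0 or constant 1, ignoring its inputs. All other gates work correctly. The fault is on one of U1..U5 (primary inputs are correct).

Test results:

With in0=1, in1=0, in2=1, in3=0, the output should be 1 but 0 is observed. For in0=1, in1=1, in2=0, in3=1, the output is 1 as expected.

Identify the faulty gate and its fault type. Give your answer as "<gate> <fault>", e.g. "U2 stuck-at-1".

U1 stuck-at-0

Fault-free values for test 1 (in0=1, in1=0, in2=1, in3=0): U1=1, U2=0, U3=1, U4=0, U5=1, giving Y=1. Observed 0.
Test 1: faults giving observed 0 are {U1 stuck-at-0, U5 stuck-at-0}.
Test 2 (in0=1, in1=1, in2=0, in3=1): fault-free U1=1, U2=0, U3=1, U4=0, U5=1 → 1; observed 1. Eliminates U5 stuck-at-0.
Only U1 stuck-at-0 is consistent with every test.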